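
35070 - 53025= -17955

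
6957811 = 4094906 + 2862905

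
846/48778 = 423/24389 = 0.02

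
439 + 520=959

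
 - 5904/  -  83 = 71 + 11/83=   71.13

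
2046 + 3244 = 5290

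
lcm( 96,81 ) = 2592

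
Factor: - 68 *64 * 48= -2^12 * 3^1 * 17^1 = - 208896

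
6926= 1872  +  5054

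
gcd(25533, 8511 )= 8511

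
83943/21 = 3997 + 2/7 = 3997.29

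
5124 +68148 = 73272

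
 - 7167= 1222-8389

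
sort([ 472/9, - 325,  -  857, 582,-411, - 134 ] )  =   [-857,-411, - 325, - 134,  472/9, 582]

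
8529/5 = 1705 + 4/5 = 1705.80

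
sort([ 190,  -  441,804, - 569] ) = [ - 569, - 441,190,804 ]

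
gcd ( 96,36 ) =12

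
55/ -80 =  -11/16=-0.69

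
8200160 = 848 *9670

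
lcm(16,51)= 816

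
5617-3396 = 2221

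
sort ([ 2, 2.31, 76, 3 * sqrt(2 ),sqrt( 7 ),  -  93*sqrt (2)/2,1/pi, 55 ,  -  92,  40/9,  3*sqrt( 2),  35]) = [ - 92 , - 93 * sqrt( 2)/2, 1/pi,2, 2.31, sqrt(7) , 3*sqrt( 2), 3 * sqrt(2),40/9, 35, 55,76 ] 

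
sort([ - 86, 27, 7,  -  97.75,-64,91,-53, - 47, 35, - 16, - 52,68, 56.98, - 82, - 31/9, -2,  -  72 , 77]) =[ - 97.75,-86,  -  82,  -  72,  -  64,  -  53,  -  52, - 47, - 16, - 31/9,-2, 7,27,35,56.98, 68, 77,91 ] 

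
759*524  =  397716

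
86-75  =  11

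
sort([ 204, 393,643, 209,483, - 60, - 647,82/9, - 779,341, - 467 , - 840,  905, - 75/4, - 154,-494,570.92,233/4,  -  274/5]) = [ - 840, - 779, - 647, - 494, - 467, - 154, - 60, - 274/5, - 75/4,82/9,233/4,204,209,341,393  ,  483,570.92,643,905]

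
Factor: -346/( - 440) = 173/220 = 2^(  -  2 )*5^( - 1 )*11^ ( - 1 ) * 173^1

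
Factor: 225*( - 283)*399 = -3^3 * 5^2*7^1*19^1*283^1 = - 25406325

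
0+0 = 0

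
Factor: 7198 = 2^1*59^1*61^1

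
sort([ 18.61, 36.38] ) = [ 18.61, 36.38] 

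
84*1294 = 108696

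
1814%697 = 420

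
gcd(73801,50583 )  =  13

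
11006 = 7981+3025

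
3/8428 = 3/8428=0.00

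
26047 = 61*427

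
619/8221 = 619/8221 = 0.08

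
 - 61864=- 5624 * 11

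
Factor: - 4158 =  - 2^1 * 3^3*7^1 *11^1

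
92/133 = 92/133 = 0.69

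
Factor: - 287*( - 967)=277529 = 7^1 *41^1*967^1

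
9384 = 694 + 8690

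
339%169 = 1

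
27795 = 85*327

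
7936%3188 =1560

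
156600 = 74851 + 81749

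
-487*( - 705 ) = 343335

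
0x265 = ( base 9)751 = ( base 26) NF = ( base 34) i1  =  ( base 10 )613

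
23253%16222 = 7031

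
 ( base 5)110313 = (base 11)2975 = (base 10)3833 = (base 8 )7371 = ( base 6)25425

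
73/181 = 73/181 = 0.40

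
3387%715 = 527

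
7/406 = 1/58= 0.02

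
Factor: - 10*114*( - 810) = 923400 = 2^3* 3^5*5^2*19^1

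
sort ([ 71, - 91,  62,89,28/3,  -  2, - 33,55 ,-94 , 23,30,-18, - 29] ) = [ - 94, - 91, - 33, - 29, - 18, - 2,28/3, 23 , 30, 55,62,71,89 ] 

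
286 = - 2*( - 143)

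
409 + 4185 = 4594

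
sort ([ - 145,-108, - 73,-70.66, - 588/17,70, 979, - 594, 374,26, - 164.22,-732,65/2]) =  [ - 732 , - 594,  -  164.22, - 145, - 108, - 73, - 70.66, - 588/17, 26, 65/2, 70,374,979 ]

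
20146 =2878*7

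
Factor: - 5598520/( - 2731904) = 2^( - 4 ) * 5^1*7^( - 1) * 67^1*2089^1*3049^( -1 ) = 699815/341488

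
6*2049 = 12294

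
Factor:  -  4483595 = -5^1*896719^1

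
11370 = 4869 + 6501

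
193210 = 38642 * 5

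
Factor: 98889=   3^1*7^1*17^1*277^1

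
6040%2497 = 1046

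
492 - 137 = 355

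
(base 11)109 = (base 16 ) 82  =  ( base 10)130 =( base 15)8a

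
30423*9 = 273807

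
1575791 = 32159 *49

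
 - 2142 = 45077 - 47219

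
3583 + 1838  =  5421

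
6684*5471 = 36568164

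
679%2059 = 679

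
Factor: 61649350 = 2^1 * 5^2*7^2*25163^1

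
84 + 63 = 147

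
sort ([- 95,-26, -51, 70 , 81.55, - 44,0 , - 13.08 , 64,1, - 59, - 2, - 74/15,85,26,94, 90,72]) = [ - 95,-59, -51,  -  44, - 26, - 13.08,-74/15, - 2, 0, 1, 26,64,70 , 72, 81.55,85, 90,94 ] 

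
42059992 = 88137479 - 46077487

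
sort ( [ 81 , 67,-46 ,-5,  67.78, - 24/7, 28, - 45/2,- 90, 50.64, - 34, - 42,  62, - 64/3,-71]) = [ - 90, - 71 , - 46, - 42, - 34, - 45/2 , - 64/3, - 5, - 24/7,28,  50.64,62,67,67.78,81 ]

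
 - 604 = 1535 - 2139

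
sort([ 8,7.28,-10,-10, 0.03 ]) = [-10,-10,0.03,7.28,8 ] 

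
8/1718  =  4/859 = 0.00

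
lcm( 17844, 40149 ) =160596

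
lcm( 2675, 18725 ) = 18725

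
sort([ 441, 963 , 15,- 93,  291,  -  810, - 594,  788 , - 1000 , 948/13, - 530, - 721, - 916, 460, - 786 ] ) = [ - 1000, - 916, - 810, - 786 ,  -  721, - 594 ,-530 , - 93 , 15, 948/13, 291, 441, 460,788 , 963 ] 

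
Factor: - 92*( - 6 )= 2^3*3^1*23^1= 552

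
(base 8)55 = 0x2D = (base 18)29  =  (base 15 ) 30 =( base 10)45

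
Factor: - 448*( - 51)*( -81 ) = - 1850688 = -  2^6*3^5 * 7^1 *17^1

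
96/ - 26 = -48/13= - 3.69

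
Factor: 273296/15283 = 2^4*17^( - 1) * 19^1 = 304/17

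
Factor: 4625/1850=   2^ ( - 1 )*5^1 =5/2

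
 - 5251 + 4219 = -1032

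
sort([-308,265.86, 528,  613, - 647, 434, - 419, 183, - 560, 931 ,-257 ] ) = [ - 647, - 560, -419, - 308, - 257 , 183, 265.86, 434, 528,613, 931] 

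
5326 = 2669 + 2657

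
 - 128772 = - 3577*36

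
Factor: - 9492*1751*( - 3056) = 2^6*3^1 *7^1*17^1*103^1*113^1*191^1= 50792223552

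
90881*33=2999073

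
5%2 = 1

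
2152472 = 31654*68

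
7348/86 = 3674/43 = 85.44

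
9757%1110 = 877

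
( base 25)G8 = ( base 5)3113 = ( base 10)408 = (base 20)108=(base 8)630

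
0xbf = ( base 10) 191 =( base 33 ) 5q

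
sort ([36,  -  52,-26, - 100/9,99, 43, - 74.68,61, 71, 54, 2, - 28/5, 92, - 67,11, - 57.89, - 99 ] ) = [-99, - 74.68,-67, - 57.89, - 52, - 26, - 100/9, - 28/5,2,11, 36,43, 54,61,71, 92,99 ]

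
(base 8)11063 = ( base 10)4659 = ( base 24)823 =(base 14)19AB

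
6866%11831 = 6866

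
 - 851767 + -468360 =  - 1320127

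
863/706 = 863/706= 1.22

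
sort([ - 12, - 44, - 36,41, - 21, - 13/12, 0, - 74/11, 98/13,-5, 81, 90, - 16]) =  [ - 44, - 36, - 21, - 16,-12, - 74/11, - 5, - 13/12,0, 98/13, 41,81, 90 ]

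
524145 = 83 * 6315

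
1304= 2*652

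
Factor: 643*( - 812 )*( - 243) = 2^2*3^5*7^1 * 29^1 * 643^1 = 126874188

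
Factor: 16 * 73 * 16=2^8 * 73^1 = 18688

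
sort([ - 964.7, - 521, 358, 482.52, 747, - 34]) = [-964.7,-521 ,-34,358,482.52,747]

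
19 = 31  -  12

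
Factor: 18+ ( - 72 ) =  - 2^1*3^3 = -54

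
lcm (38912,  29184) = 116736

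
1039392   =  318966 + 720426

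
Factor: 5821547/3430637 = 7^(-2) * 29^1*53^(-1)*197^1 * 1019^1*1321^( -1)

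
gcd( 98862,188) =2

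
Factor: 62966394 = 2^1 * 3^2*31^1*112843^1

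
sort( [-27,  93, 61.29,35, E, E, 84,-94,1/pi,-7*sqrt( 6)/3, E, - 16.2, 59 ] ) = [ - 94, - 27 ,-16.2, - 7*sqrt(6)/3, 1/pi,E,  E,  E, 35,59, 61.29, 84,93 ]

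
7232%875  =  232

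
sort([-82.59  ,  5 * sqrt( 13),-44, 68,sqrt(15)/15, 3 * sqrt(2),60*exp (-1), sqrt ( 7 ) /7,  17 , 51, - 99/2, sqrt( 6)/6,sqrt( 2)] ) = [ - 82.59,  -  99/2 , - 44,  sqrt ( 15)/15, sqrt(7)/7,sqrt(6)/6 , sqrt(2 ), 3*sqrt ( 2 ),17,5*sqrt(13 ),60*exp(- 1),51,68]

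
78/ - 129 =-26/43 = - 0.60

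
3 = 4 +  - 1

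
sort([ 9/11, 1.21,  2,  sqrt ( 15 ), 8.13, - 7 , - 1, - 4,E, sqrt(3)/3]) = [ - 7, - 4, - 1,sqrt(3 ) /3, 9/11, 1.21, 2, E, sqrt ( 15), 8.13 ]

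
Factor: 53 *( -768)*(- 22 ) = 895488 = 2^9*3^1*11^1*53^1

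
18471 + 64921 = 83392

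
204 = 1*204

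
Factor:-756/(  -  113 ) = 2^2 * 3^3*7^1*113^ ( - 1)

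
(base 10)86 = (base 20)46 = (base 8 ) 126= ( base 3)10012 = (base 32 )2M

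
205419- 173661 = 31758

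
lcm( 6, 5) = 30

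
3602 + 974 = 4576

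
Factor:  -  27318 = - 2^1 * 3^1*29^1*157^1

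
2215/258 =8+151/258  =  8.59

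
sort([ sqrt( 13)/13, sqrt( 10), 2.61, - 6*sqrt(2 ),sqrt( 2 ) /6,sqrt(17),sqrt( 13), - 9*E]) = [ - 9*E,-6*sqrt(2),sqrt( 2) /6, sqrt( 13)/13  ,  2.61,sqrt( 10),sqrt(13),  sqrt(17)] 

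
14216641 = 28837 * 493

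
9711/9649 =9711/9649= 1.01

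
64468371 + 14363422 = 78831793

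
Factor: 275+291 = 2^1*283^1 = 566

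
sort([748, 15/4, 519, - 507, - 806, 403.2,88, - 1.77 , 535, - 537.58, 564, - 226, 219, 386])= [ - 806, - 537.58, - 507, - 226, - 1.77,15/4,  88, 219,386,403.2, 519,535, 564,748 ] 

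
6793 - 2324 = 4469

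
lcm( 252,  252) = 252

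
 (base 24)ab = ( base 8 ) 373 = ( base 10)251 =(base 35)76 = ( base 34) 7D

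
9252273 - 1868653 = 7383620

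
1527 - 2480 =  - 953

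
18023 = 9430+8593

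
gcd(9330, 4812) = 6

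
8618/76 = 4309/38 = 113.39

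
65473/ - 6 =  - 65473/6 = - 10912.17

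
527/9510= 527/9510 = 0.06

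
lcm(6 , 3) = 6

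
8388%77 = 72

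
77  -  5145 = -5068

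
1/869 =1/869= 0.00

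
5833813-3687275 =2146538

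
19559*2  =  39118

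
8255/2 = 4127+1/2 = 4127.50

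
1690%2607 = 1690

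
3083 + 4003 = 7086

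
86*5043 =433698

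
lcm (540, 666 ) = 19980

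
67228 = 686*98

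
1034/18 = 517/9 = 57.44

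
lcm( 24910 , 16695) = 1569330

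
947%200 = 147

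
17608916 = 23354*754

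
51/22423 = 3/1319 = 0.00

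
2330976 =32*72843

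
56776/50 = 28388/25 = 1135.52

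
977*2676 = 2614452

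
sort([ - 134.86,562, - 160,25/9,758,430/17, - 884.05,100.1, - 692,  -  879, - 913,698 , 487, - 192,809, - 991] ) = [ - 991 , - 913, - 884.05, - 879 , - 692, - 192, - 160, - 134.86,25/9,  430/17, 100.1,487,  562,698 , 758,809]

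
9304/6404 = 1 + 725/1601 = 1.45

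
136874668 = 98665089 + 38209579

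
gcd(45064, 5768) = 8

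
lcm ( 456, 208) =11856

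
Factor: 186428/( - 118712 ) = - 2^(-1 ) * 71^ ( - 1) * 223^1= -  223/142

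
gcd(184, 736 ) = 184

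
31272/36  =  868 + 2/3 = 868.67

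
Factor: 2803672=2^3*350459^1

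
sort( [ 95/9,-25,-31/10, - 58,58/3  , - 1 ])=[ - 58 , - 25,- 31/10,  -  1,95/9, 58/3] 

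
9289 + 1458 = 10747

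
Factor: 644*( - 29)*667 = - 2^2 * 7^1*23^2*29^2= -  12456892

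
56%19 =18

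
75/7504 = 75/7504 = 0.01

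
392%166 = 60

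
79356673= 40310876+39045797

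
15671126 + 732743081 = 748414207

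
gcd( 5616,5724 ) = 108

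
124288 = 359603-235315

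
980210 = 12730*77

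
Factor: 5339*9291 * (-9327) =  - 3^2*19^2 * 163^1*281^1 * 3109^1 = - 462662561223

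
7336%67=33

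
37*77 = 2849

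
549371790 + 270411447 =819783237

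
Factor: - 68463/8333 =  - 3^2*13^( - 1 )*641^( - 1)*7607^1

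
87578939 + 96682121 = 184261060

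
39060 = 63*620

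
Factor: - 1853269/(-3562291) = 11^1*19^(  -  1 )*331^1*433^(  -  2 )*509^1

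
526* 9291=4887066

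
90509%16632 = 7349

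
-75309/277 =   -  272 + 35/277=- 271.87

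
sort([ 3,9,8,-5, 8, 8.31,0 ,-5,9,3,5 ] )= [ - 5 , - 5, 0,3, 3,5,8,8,8.31,9, 9 ] 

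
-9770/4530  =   -3 + 382/453= - 2.16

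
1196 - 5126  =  -3930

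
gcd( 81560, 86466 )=2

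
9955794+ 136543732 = 146499526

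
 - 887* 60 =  - 53220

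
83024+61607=144631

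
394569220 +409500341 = 804069561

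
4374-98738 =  - 94364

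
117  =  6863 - 6746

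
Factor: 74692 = 2^2*71^1*263^1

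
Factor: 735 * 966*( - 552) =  -391925520 = -2^4*3^3 * 5^1* 7^3*23^2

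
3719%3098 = 621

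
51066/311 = 164 + 62/311  =  164.20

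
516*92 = 47472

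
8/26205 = 8/26205 = 0.00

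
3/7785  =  1/2595=0.00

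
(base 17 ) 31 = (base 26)20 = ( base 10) 52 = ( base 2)110100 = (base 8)64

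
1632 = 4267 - 2635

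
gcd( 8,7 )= 1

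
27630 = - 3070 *( - 9) 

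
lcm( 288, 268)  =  19296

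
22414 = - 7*( - 3202)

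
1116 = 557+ 559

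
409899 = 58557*7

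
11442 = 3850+7592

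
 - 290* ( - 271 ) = 78590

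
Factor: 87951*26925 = 2368080675 = 3^2*5^2*19^1*359^1*1543^1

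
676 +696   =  1372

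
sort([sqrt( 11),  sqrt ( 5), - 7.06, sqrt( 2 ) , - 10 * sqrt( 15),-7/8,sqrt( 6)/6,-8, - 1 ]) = [ - 10*sqrt( 15 ), - 8, - 7.06, - 1, - 7/8,  sqrt(6 ) /6, sqrt( 2),sqrt( 5 ), sqrt ( 11) ] 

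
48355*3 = 145065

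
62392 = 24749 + 37643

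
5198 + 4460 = 9658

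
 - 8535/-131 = 65  +  20/131 =65.15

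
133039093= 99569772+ 33469321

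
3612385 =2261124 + 1351261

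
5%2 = 1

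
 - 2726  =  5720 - 8446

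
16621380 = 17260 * 963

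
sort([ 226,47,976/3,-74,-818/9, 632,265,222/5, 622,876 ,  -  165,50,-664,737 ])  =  [-664, - 165 ,-818/9,  -  74,222/5,47 , 50, 226,265,976/3,622, 632,  737, 876] 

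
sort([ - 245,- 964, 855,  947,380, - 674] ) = [ - 964, - 674,-245,380, 855 , 947 ]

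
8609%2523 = 1040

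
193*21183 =4088319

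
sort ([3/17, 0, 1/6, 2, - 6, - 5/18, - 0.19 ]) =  [ - 6, - 5/18, - 0.19,0,1/6, 3/17 , 2]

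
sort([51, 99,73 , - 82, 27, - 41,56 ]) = [ - 82 , - 41, 27, 51,56,  73,99]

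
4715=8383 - 3668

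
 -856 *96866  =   - 82917296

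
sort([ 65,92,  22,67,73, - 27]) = [ - 27, 22, 65,67 , 73,92]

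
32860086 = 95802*343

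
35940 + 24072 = 60012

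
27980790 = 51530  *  543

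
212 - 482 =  - 270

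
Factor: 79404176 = 2^4 * 53^1  *93637^1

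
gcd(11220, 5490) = 30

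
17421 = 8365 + 9056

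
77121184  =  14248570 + 62872614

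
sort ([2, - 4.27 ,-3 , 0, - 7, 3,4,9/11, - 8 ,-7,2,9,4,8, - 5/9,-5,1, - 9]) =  [-9, - 8 , - 7,-7,-5 , - 4.27, - 3,  -  5/9, 0 , 9/11,1 , 2,2, 3,4,4,8,9]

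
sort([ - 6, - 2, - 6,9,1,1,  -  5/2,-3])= [ - 6, - 6,-3,-5/2, - 2,1 , 1,9]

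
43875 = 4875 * 9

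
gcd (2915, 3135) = 55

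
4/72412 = 1/18103 =0.00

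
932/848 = 1+21/212 = 1.10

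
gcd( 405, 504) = 9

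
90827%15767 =11992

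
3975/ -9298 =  - 3975/9298 = - 0.43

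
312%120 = 72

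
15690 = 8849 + 6841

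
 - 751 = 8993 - 9744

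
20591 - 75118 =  - 54527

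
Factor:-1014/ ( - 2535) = 2/5 = 2^1*5^(-1)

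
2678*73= 195494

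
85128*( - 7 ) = - 595896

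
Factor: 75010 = 2^1*5^1*13^1*577^1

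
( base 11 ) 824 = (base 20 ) 29e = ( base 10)994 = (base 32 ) V2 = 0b1111100010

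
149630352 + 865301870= 1014932222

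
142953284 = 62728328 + 80224956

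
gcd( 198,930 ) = 6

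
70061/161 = 435 + 26/161 = 435.16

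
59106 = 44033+15073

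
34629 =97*357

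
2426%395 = 56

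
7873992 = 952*8271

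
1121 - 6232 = -5111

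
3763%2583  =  1180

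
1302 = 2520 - 1218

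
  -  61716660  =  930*( - 66362 )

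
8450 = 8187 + 263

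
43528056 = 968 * 44967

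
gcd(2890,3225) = 5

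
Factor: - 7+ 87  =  2^4*5^1 = 80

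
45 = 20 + 25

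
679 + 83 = 762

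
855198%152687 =91763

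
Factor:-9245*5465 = -50523925 = - 5^2*43^2*1093^1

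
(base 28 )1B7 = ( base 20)2EJ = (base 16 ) 44b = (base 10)1099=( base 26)1G7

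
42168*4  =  168672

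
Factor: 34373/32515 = 37/35 = 5^ (-1) * 7^(-1)*  37^1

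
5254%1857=1540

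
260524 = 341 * 764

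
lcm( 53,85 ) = 4505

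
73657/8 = 9207 + 1/8= 9207.12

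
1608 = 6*268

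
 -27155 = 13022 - 40177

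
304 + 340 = 644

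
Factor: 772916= 2^2 *199^1*971^1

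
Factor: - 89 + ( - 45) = - 2^1*67^1 = -134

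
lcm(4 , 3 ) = 12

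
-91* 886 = -80626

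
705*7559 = 5329095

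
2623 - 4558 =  - 1935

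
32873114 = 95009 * 346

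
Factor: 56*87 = 2^3*3^1*7^1*29^1 = 4872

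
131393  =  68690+62703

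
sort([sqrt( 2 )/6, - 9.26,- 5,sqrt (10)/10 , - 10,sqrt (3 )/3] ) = [ -10, - 9.26, - 5, sqrt( 2 )/6, sqrt(10) /10, sqrt(3)/3 ] 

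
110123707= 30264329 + 79859378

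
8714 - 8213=501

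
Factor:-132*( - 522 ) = 68904 = 2^3 * 3^3*11^1*29^1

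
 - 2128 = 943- 3071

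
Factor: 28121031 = 3^2*137^1*22807^1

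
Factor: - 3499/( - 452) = 2^(-2)*113^(-1)*3499^1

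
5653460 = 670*8438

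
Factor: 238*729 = 173502 = 2^1*3^6*7^1*17^1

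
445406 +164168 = 609574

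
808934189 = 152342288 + 656591901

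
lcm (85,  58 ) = 4930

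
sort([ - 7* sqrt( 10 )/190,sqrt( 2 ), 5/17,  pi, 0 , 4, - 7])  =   [ - 7, - 7*sqrt( 10) /190,  0,5/17,sqrt( 2 ), pi,4 ] 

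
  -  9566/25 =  - 383 + 9/25=-  382.64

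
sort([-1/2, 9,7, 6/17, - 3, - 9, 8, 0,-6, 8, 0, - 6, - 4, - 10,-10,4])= [ - 10, - 10 , - 9, - 6,-6, - 4, - 3,  -  1/2, 0, 0, 6/17,4, 7, 8, 8,9]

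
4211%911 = 567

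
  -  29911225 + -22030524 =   -  51941749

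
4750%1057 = 522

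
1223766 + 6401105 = 7624871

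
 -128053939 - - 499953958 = 371900019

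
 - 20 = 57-77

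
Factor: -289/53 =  - 17^2*53^(-1) 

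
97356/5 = 97356/5=19471.20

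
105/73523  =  105/73523 = 0.00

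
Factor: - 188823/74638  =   - 339/134  =  - 2^( - 1) * 3^1* 67^(  -  1 )* 113^1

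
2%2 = 0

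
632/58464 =79/7308  =  0.01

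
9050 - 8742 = 308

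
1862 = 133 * 14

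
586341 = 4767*123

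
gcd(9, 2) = 1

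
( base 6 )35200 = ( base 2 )1001110110000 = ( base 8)11660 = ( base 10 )5040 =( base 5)130130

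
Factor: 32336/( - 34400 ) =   -  47/50=   - 2^( - 1)*5^(- 2 )*47^1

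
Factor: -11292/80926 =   -  2^1*3^1*43^( - 1 ) = - 6/43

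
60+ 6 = 66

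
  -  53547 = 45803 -99350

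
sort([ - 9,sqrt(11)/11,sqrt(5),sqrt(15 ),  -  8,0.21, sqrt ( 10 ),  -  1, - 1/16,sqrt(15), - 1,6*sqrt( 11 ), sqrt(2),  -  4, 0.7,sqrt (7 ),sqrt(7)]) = [ - 9,  -  8, - 4,  -  1, - 1,  -  1/16, 0.21 , sqrt( 11) /11,  0.7,sqrt(2),sqrt( 5) , sqrt( 7)  ,  sqrt(7),sqrt( 10), sqrt(15),sqrt (15),6*sqrt (11)]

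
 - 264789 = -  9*29421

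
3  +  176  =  179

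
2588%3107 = 2588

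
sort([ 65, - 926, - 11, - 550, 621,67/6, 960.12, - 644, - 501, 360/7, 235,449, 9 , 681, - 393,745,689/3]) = [ - 926, - 644, - 550, - 501, - 393, - 11, 9,67/6,360/7,65,689/3,235, 449,621,681, 745,  960.12]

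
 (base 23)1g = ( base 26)1D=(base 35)14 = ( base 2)100111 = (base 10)39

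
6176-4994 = 1182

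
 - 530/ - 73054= 265/36527= 0.01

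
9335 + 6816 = 16151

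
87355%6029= 2949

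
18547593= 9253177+9294416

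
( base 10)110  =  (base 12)92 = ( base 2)1101110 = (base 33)3b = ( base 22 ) 50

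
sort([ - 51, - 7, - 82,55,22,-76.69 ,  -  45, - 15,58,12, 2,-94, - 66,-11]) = [ - 94,  -  82,-76.69,-66, -51,-45,-15,  -  11, - 7,2, 12 , 22, 55,58 ]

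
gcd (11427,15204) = 3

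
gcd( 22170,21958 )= 2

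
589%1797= 589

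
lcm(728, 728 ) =728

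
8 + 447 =455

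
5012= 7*716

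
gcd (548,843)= 1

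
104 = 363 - 259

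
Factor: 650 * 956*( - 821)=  - 2^3*5^2*13^1 * 239^1 * 821^1 = - 510169400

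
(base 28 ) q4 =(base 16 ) 2DC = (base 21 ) 1di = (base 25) 147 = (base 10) 732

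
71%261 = 71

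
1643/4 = 410 + 3/4 = 410.75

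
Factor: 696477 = 3^1*31^1*7489^1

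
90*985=88650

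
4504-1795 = 2709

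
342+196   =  538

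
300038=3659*82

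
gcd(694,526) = 2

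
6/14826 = 1/2471=0.00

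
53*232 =12296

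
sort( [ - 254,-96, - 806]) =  [ - 806, - 254, -96]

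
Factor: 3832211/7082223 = 3^( - 1) * 79^1*107^( - 1) * 179^1*271^1*22063^ (-1) 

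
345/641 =345/641 = 0.54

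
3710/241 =3710/241 = 15.39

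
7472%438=26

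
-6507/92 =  - 6507/92 = - 70.73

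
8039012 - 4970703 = 3068309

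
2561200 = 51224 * 50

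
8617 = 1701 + 6916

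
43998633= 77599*567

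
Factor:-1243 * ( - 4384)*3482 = 18974504384  =  2^6 * 11^1*113^1*137^1  *1741^1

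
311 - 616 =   -  305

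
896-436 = 460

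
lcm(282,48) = 2256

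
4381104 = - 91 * ( - 48144)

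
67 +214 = 281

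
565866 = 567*998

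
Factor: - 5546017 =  - 1777^1*3121^1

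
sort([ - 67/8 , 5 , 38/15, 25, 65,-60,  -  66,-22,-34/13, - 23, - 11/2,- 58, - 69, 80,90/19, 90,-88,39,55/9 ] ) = [ - 88, - 69, - 66,-60, - 58,  -  23, - 22,-67/8, - 11/2, - 34/13,  38/15 , 90/19, 5,  55/9, 25,  39, 65,  80 , 90]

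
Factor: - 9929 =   -  9929^1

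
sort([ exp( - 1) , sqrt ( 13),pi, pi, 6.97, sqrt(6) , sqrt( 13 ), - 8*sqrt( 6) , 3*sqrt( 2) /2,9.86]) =[ - 8*sqrt(6 ), exp( - 1), 3*sqrt ( 2)/2,sqrt( 6),  pi, pi,  sqrt( 13),  sqrt( 13),6.97, 9.86 ]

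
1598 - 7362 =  - 5764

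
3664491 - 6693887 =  - 3029396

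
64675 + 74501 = 139176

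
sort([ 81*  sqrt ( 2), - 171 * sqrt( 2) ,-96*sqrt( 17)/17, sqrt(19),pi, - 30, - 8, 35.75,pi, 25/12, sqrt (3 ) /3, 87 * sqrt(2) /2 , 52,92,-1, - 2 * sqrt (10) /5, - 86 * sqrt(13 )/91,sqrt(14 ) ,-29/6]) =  [ - 171 * sqrt (2 ),-30, - 96*sqrt( 17) /17,- 8,-29/6, - 86 * sqrt(13)/91, - 2 * sqrt(10) /5,  -  1 , sqrt( 3)/3, 25/12, pi, pi,sqrt(14), sqrt(19),35.75,52,87*sqrt ( 2) /2 , 92,81 * sqrt(2) ]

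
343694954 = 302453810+41241144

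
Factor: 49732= 2^2*12433^1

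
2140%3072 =2140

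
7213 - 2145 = 5068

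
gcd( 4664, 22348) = 4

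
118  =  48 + 70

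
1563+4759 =6322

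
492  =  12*41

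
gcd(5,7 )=1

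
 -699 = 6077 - 6776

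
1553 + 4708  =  6261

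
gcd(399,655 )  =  1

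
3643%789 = 487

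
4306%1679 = 948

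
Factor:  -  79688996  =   - 2^2 * 17^1* 67^1*17491^1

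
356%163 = 30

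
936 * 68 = 63648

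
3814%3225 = 589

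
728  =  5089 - 4361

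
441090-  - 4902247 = 5343337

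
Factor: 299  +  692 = 991^1 = 991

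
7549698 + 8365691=15915389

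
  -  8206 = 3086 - 11292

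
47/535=47/535  =  0.09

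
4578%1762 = 1054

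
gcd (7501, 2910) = 1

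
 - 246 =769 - 1015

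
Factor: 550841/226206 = 2^( - 1 )*3^ (-3)*59^( - 1) * 71^( - 1)*550841^1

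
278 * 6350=1765300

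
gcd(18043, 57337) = 1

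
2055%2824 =2055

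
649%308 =33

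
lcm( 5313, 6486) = 499422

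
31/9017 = 31/9017 = 0.00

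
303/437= 303/437 = 0.69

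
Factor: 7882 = 2^1*7^1*563^1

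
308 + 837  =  1145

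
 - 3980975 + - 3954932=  - 7935907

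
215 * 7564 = 1626260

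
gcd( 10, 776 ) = 2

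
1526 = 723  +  803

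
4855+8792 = 13647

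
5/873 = 5/873 = 0.01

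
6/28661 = 6/28661 = 0.00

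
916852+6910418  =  7827270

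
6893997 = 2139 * 3223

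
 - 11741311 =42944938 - 54686249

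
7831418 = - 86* ( - 91063) 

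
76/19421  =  76/19421=0.00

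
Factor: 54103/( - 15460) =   -  2^( - 2 )*5^(-1)*7^1 * 59^1  *131^1*773^( - 1) 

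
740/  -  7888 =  - 1 + 1787/1972  =  - 0.09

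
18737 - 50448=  -31711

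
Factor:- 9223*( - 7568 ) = 2^4*11^1*23^1*43^1*401^1=69799664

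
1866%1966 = 1866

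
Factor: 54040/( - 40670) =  - 2^2 * 7^( - 1)* 83^( - 1) * 193^1 = - 772/581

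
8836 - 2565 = 6271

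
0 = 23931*0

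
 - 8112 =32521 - 40633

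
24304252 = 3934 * 6178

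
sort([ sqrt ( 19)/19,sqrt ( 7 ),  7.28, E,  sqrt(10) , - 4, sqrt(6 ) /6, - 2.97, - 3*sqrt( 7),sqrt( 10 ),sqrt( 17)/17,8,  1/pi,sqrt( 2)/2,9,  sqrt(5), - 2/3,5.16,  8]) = [ - 3*sqrt( 7 ), - 4, - 2.97, - 2/3,  sqrt( 19)/19,sqrt( 17)/17,  1/pi, sqrt( 6 ) /6,sqrt ( 2 )/2, sqrt( 5),sqrt( 7) , E, sqrt ( 10), sqrt( 10 ) , 5.16, 7.28 , 8,8,  9]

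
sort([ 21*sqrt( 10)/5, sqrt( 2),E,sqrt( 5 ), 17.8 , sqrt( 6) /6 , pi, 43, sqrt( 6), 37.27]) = [ sqrt(6 ) /6,sqrt( 2), sqrt(5),sqrt(6 ),E, pi, 21* sqrt( 10)/5,17.8,37.27, 43 ] 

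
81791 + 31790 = 113581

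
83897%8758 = 5075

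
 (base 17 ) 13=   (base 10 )20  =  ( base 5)40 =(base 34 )k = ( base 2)10100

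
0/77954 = 0 = 0.00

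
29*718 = 20822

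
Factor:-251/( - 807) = 3^( - 1)*251^1* 269^(-1 ) 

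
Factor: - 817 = -19^1*43^1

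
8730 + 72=8802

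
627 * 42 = 26334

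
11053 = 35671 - 24618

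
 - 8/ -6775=8/6775 = 0.00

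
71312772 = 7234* 9858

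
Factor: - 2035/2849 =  - 5^1 * 7^( - 1) = -5/7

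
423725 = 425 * 997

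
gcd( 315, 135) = 45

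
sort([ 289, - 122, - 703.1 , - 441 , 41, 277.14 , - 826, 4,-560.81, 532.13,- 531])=[ - 826,  -  703.1, - 560.81, - 531, - 441,  -  122, 4, 41, 277.14,  289,532.13]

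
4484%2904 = 1580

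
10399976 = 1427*7288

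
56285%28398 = 27887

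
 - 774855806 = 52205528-827061334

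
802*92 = 73784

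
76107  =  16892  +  59215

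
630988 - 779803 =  -148815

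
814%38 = 16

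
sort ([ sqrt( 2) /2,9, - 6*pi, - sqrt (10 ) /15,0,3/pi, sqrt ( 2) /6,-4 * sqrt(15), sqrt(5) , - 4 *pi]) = [-6*pi, - 4*sqrt ( 15) , - 4*pi, - sqrt(10)/15, 0,sqrt (2 ) /6,sqrt( 2 ) /2, 3/pi,sqrt(5), 9 ] 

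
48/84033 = 16/28011 = 0.00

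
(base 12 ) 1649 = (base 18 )833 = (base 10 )2649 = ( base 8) 5131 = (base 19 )768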